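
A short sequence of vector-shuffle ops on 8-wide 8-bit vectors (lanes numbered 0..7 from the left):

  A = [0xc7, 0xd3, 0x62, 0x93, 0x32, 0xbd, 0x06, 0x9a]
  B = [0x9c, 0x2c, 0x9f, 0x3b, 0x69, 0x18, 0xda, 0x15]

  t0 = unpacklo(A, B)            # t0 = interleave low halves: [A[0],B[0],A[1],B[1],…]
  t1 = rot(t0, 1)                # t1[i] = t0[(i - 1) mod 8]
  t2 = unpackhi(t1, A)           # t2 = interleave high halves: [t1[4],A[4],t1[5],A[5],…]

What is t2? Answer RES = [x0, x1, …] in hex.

→ t0 |c7|9c|d3|2c|62|9f|93|3b|
→ t1 |3b|c7|9c|d3|2c|62|9f|93|
→ t2 |2c|32|62|bd|9f|06|93|9a|

RES = [0x2c, 0x32, 0x62, 0xbd, 0x9f, 0x06, 0x93, 0x9a]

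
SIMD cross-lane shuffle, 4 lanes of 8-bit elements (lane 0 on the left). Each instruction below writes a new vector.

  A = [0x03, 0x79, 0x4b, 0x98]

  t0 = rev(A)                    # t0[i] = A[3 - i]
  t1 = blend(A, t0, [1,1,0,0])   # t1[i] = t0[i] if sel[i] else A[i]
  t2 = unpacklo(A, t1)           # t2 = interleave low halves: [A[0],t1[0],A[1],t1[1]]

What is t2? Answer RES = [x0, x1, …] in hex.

RES = [ 0x03  0x98  0x79  0x4b ]

→ t0 |98|4b|79|03|
→ t1 |98|4b|4b|98|
→ t2 |03|98|79|4b|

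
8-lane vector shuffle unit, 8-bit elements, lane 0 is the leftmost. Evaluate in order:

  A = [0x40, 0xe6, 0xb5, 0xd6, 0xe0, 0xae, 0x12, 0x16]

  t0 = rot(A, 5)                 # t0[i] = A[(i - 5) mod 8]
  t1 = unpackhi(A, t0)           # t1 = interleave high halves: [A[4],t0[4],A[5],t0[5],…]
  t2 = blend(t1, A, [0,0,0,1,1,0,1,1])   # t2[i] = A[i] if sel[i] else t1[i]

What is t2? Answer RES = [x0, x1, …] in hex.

RES = [ 0xe0  0x16  0xae  0xd6  0xe0  0xe6  0x12  0x16 ]

→ t0 |d6|e0|ae|12|16|40|e6|b5|
→ t1 |e0|16|ae|40|12|e6|16|b5|
→ t2 |e0|16|ae|d6|e0|e6|12|16|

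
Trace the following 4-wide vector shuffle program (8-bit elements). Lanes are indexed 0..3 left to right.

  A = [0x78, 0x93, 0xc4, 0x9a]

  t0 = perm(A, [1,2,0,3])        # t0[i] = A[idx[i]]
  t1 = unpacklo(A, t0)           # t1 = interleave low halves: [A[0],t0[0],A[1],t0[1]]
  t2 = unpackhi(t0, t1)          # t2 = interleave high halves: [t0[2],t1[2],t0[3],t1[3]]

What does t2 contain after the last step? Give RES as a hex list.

  t0: 93 c4 78 9a
  t1: 78 93 93 c4
  t2: 78 93 9a c4

RES = [0x78, 0x93, 0x9a, 0xc4]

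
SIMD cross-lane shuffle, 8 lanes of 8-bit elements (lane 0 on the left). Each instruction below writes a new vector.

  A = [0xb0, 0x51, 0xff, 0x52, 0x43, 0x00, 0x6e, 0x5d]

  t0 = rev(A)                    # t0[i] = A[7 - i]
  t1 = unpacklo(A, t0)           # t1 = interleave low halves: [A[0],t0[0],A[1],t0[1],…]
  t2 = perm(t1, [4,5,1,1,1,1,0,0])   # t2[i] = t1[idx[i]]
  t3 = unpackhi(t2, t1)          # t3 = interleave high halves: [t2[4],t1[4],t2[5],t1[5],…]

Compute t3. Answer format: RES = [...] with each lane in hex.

RES = [0x5d, 0xff, 0x5d, 0x00, 0xb0, 0x52, 0xb0, 0x43]

t0 = [0x5d, 0x6e, 0x00, 0x43, 0x52, 0xff, 0x51, 0xb0]
t1 = [0xb0, 0x5d, 0x51, 0x6e, 0xff, 0x00, 0x52, 0x43]
t2 = [0xff, 0x00, 0x5d, 0x5d, 0x5d, 0x5d, 0xb0, 0xb0]
t3 = [0x5d, 0xff, 0x5d, 0x00, 0xb0, 0x52, 0xb0, 0x43]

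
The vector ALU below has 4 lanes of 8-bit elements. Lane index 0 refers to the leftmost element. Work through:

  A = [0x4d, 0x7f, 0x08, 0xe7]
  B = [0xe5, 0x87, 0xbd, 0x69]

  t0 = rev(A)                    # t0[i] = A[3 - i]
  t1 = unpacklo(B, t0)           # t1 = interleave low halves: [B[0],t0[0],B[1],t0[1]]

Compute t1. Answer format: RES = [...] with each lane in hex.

RES = [ 0xe5  0xe7  0x87  0x08 ]

  t0: e7 08 7f 4d
  t1: e5 e7 87 08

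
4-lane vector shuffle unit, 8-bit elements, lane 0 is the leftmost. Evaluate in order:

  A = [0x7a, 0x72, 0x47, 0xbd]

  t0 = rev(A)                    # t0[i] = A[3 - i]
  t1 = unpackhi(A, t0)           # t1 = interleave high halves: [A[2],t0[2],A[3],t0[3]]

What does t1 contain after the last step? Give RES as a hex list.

t0 = [0xbd, 0x47, 0x72, 0x7a]
t1 = [0x47, 0x72, 0xbd, 0x7a]

RES = [ 0x47  0x72  0xbd  0x7a ]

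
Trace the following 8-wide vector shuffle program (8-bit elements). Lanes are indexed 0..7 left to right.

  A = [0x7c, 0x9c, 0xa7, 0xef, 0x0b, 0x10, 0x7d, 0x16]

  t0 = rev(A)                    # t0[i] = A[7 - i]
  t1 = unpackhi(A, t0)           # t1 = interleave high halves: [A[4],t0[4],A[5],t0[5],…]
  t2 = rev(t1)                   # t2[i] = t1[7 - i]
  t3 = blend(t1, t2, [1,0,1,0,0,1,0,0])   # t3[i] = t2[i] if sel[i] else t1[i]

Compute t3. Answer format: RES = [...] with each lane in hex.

RES = [0x7c, 0xef, 0x9c, 0xa7, 0x7d, 0x10, 0x16, 0x7c]

t0 = [0x16, 0x7d, 0x10, 0x0b, 0xef, 0xa7, 0x9c, 0x7c]
t1 = [0x0b, 0xef, 0x10, 0xa7, 0x7d, 0x9c, 0x16, 0x7c]
t2 = [0x7c, 0x16, 0x9c, 0x7d, 0xa7, 0x10, 0xef, 0x0b]
t3 = [0x7c, 0xef, 0x9c, 0xa7, 0x7d, 0x10, 0x16, 0x7c]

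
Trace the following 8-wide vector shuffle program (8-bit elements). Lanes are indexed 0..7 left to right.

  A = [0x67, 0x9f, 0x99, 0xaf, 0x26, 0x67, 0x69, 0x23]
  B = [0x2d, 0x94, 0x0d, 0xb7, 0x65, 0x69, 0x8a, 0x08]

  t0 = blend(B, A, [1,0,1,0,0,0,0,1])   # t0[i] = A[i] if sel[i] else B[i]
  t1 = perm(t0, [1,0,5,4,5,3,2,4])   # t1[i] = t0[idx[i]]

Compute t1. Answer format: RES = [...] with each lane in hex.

  t0: 67 94 99 b7 65 69 8a 23
  t1: 94 67 69 65 69 b7 99 65

RES = [ 0x94  0x67  0x69  0x65  0x69  0xb7  0x99  0x65 ]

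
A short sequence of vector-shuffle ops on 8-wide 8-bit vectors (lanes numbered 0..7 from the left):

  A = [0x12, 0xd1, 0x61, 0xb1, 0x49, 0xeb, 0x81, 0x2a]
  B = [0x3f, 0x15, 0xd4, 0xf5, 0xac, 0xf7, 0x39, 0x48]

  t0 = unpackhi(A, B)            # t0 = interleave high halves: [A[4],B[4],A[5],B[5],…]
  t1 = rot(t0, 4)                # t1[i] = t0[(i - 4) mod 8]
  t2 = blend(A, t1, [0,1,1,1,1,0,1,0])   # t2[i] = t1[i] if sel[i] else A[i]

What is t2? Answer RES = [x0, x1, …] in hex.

RES = [ 0x12  0x39  0x2a  0x48  0x49  0xeb  0xeb  0x2a ]

t0 = [0x49, 0xac, 0xeb, 0xf7, 0x81, 0x39, 0x2a, 0x48]
t1 = [0x81, 0x39, 0x2a, 0x48, 0x49, 0xac, 0xeb, 0xf7]
t2 = [0x12, 0x39, 0x2a, 0x48, 0x49, 0xeb, 0xeb, 0x2a]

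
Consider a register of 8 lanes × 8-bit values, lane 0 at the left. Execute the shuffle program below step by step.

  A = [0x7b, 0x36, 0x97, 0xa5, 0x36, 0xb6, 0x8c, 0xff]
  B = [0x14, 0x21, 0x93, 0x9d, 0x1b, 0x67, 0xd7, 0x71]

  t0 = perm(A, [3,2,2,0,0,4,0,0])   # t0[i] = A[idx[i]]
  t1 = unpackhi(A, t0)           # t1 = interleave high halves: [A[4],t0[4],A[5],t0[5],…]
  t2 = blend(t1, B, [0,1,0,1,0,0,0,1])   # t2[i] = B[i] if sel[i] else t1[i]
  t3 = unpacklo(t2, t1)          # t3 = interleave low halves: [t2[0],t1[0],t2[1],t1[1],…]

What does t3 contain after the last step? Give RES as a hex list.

RES = [0x36, 0x36, 0x21, 0x7b, 0xb6, 0xb6, 0x9d, 0x36]

t0 = [0xa5, 0x97, 0x97, 0x7b, 0x7b, 0x36, 0x7b, 0x7b]
t1 = [0x36, 0x7b, 0xb6, 0x36, 0x8c, 0x7b, 0xff, 0x7b]
t2 = [0x36, 0x21, 0xb6, 0x9d, 0x8c, 0x7b, 0xff, 0x71]
t3 = [0x36, 0x36, 0x21, 0x7b, 0xb6, 0xb6, 0x9d, 0x36]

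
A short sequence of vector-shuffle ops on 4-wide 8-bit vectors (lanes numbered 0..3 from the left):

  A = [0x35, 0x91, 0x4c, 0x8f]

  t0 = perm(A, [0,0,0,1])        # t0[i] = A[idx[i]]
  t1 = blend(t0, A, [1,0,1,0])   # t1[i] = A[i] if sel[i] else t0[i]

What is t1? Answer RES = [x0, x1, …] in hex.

RES = [0x35, 0x35, 0x4c, 0x91]

t0 = [0x35, 0x35, 0x35, 0x91]
t1 = [0x35, 0x35, 0x4c, 0x91]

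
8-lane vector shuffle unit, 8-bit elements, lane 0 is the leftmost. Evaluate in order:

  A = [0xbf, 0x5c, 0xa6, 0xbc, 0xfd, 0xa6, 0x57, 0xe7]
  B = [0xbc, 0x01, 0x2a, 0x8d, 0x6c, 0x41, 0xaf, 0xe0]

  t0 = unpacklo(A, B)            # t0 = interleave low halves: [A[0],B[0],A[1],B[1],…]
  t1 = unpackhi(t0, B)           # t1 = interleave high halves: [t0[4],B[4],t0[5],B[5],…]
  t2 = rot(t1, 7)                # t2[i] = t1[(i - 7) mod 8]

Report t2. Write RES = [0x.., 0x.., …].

t0 = [0xbf, 0xbc, 0x5c, 0x01, 0xa6, 0x2a, 0xbc, 0x8d]
t1 = [0xa6, 0x6c, 0x2a, 0x41, 0xbc, 0xaf, 0x8d, 0xe0]
t2 = [0x6c, 0x2a, 0x41, 0xbc, 0xaf, 0x8d, 0xe0, 0xa6]

RES = [0x6c, 0x2a, 0x41, 0xbc, 0xaf, 0x8d, 0xe0, 0xa6]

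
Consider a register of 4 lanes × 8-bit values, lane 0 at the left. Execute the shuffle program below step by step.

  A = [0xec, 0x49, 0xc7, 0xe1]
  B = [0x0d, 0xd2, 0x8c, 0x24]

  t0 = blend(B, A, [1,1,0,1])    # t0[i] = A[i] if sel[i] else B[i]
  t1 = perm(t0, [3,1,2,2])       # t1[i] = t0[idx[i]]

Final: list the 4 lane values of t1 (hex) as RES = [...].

RES = [ 0xe1  0x49  0x8c  0x8c ]

t0 = [0xec, 0x49, 0x8c, 0xe1]
t1 = [0xe1, 0x49, 0x8c, 0x8c]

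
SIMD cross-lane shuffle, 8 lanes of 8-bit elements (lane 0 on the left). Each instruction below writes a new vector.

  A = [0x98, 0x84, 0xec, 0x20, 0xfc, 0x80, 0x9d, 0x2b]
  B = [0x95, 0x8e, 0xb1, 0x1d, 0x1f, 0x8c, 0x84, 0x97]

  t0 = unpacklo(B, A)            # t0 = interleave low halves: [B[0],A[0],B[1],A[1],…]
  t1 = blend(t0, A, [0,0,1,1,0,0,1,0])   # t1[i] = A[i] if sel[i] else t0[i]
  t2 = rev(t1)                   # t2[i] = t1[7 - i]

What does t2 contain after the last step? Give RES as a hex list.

→ t0 |95|98|8e|84|b1|ec|1d|20|
→ t1 |95|98|ec|20|b1|ec|9d|20|
→ t2 |20|9d|ec|b1|20|ec|98|95|

RES = [0x20, 0x9d, 0xec, 0xb1, 0x20, 0xec, 0x98, 0x95]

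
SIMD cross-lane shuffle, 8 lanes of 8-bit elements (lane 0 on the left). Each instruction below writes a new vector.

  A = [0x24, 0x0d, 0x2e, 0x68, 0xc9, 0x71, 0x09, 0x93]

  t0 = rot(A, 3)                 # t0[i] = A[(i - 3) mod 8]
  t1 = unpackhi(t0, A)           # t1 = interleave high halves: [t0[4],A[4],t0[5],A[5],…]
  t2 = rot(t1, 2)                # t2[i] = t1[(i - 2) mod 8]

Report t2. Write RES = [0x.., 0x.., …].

RES = [0xc9, 0x93, 0x0d, 0xc9, 0x2e, 0x71, 0x68, 0x09]

→ t0 |71|09|93|24|0d|2e|68|c9|
→ t1 |0d|c9|2e|71|68|09|c9|93|
→ t2 |c9|93|0d|c9|2e|71|68|09|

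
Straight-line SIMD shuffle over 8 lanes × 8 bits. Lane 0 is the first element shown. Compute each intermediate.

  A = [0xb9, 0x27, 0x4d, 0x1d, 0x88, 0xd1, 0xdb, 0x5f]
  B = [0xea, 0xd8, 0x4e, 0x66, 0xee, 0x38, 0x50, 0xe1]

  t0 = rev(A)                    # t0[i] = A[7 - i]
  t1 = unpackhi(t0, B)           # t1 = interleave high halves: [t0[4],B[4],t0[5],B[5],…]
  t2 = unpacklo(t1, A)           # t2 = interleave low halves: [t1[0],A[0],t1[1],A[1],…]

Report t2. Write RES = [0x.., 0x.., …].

  t0: 5f db d1 88 1d 4d 27 b9
  t1: 1d ee 4d 38 27 50 b9 e1
  t2: 1d b9 ee 27 4d 4d 38 1d

RES = [0x1d, 0xb9, 0xee, 0x27, 0x4d, 0x4d, 0x38, 0x1d]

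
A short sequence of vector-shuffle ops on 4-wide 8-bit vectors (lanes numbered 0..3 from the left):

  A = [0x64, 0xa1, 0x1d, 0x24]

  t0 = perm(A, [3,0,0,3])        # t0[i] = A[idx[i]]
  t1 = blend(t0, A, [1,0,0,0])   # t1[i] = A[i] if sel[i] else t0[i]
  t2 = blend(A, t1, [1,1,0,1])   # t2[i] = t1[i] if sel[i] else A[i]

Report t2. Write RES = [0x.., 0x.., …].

RES = [ 0x64  0x64  0x1d  0x24 ]

  t0: 24 64 64 24
  t1: 64 64 64 24
  t2: 64 64 1d 24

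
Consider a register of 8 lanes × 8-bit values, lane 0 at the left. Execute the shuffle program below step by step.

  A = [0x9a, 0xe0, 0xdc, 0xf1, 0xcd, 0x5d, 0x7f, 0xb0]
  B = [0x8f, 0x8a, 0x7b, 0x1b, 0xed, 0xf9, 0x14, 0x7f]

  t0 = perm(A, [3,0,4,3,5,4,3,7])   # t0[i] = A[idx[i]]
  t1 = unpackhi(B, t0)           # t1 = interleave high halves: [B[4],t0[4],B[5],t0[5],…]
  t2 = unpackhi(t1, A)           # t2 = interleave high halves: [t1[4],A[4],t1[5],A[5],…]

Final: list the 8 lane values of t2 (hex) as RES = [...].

→ t0 |f1|9a|cd|f1|5d|cd|f1|b0|
→ t1 |ed|5d|f9|cd|14|f1|7f|b0|
→ t2 |14|cd|f1|5d|7f|7f|b0|b0|

RES = [0x14, 0xcd, 0xf1, 0x5d, 0x7f, 0x7f, 0xb0, 0xb0]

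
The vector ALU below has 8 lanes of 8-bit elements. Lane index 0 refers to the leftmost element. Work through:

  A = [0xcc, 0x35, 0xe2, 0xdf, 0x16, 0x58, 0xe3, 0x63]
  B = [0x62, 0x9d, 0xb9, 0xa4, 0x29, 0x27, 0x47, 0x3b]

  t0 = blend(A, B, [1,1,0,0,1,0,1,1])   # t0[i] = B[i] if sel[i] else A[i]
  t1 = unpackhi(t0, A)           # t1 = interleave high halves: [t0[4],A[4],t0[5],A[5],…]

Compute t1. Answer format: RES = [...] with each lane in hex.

→ t0 |62|9d|e2|df|29|58|47|3b|
→ t1 |29|16|58|58|47|e3|3b|63|

RES = [0x29, 0x16, 0x58, 0x58, 0x47, 0xe3, 0x3b, 0x63]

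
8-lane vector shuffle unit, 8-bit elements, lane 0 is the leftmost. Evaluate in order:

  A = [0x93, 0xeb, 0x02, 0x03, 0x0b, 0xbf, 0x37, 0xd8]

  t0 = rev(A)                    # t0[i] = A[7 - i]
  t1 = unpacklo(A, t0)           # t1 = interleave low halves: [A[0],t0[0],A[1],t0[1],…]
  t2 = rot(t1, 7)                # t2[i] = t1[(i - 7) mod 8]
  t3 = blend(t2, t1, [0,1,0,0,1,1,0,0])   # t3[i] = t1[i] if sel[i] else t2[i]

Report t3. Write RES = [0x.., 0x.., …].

RES = [ 0xd8  0xd8  0x37  0x02  0x02  0xbf  0x0b  0x93 ]

t0 = [0xd8, 0x37, 0xbf, 0x0b, 0x03, 0x02, 0xeb, 0x93]
t1 = [0x93, 0xd8, 0xeb, 0x37, 0x02, 0xbf, 0x03, 0x0b]
t2 = [0xd8, 0xeb, 0x37, 0x02, 0xbf, 0x03, 0x0b, 0x93]
t3 = [0xd8, 0xd8, 0x37, 0x02, 0x02, 0xbf, 0x0b, 0x93]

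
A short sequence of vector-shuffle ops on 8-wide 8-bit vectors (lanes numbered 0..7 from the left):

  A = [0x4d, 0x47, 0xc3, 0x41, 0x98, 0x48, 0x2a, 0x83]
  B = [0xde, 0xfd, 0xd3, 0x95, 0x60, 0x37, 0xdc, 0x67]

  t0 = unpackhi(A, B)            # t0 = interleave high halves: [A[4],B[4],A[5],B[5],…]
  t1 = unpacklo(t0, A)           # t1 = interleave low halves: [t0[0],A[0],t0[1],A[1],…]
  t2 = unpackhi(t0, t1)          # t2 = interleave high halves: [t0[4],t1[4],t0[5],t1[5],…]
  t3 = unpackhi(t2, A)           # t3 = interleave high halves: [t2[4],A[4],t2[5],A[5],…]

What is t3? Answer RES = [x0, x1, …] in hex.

RES = [ 0x83  0x98  0x37  0x48  0x67  0x2a  0x41  0x83 ]

→ t0 |98|60|48|37|2a|dc|83|67|
→ t1 |98|4d|60|47|48|c3|37|41|
→ t2 |2a|48|dc|c3|83|37|67|41|
→ t3 |83|98|37|48|67|2a|41|83|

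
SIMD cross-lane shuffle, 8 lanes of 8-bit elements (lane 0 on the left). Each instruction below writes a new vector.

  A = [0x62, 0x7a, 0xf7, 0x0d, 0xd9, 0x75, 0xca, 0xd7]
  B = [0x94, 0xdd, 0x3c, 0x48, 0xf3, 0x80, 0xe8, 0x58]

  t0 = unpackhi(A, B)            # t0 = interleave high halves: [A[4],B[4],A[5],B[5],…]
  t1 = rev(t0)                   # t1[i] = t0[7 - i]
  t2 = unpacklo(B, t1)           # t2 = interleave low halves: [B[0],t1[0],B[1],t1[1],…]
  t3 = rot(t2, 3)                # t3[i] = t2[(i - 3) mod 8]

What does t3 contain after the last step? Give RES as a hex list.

→ t0 |d9|f3|75|80|ca|e8|d7|58|
→ t1 |58|d7|e8|ca|80|75|f3|d9|
→ t2 |94|58|dd|d7|3c|e8|48|ca|
→ t3 |e8|48|ca|94|58|dd|d7|3c|

RES = [0xe8, 0x48, 0xca, 0x94, 0x58, 0xdd, 0xd7, 0x3c]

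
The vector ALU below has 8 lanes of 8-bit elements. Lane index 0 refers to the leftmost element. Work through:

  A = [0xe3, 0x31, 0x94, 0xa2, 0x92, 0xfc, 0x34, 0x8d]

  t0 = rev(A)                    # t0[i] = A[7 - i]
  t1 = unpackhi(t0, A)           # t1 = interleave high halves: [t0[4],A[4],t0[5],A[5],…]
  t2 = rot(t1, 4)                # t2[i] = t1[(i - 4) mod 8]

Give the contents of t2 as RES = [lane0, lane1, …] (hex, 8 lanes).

  t0: 8d 34 fc 92 a2 94 31 e3
  t1: a2 92 94 fc 31 34 e3 8d
  t2: 31 34 e3 8d a2 92 94 fc

RES = [ 0x31  0x34  0xe3  0x8d  0xa2  0x92  0x94  0xfc ]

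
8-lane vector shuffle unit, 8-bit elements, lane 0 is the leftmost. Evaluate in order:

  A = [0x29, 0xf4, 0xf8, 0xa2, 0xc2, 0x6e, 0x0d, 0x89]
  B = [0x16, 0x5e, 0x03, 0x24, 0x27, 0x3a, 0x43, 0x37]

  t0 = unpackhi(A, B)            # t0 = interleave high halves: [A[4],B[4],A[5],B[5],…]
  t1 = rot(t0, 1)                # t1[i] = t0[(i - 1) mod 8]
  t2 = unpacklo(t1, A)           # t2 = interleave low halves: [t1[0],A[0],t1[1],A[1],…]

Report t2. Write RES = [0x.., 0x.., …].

→ t0 |c2|27|6e|3a|0d|43|89|37|
→ t1 |37|c2|27|6e|3a|0d|43|89|
→ t2 |37|29|c2|f4|27|f8|6e|a2|

RES = [0x37, 0x29, 0xc2, 0xf4, 0x27, 0xf8, 0x6e, 0xa2]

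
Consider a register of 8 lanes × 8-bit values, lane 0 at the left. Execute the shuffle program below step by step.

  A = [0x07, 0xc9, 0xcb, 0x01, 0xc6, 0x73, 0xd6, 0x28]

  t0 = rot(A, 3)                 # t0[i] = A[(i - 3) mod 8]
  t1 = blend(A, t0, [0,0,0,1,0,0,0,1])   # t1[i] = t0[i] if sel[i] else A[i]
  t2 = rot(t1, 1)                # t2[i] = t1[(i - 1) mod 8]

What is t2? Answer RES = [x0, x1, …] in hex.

  t0: 73 d6 28 07 c9 cb 01 c6
  t1: 07 c9 cb 07 c6 73 d6 c6
  t2: c6 07 c9 cb 07 c6 73 d6

RES = [0xc6, 0x07, 0xc9, 0xcb, 0x07, 0xc6, 0x73, 0xd6]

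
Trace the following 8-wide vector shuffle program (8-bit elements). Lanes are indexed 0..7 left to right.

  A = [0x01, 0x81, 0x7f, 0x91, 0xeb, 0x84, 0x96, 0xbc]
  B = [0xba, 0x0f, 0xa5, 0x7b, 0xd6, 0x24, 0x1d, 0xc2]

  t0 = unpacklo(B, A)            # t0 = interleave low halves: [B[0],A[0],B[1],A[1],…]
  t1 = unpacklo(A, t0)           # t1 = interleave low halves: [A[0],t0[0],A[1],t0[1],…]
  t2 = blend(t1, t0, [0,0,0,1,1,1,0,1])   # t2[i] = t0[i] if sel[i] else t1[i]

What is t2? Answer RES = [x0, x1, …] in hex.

RES = [ 0x01  0xba  0x81  0x81  0xa5  0x7f  0x91  0x91 ]

→ t0 |ba|01|0f|81|a5|7f|7b|91|
→ t1 |01|ba|81|01|7f|0f|91|81|
→ t2 |01|ba|81|81|a5|7f|91|91|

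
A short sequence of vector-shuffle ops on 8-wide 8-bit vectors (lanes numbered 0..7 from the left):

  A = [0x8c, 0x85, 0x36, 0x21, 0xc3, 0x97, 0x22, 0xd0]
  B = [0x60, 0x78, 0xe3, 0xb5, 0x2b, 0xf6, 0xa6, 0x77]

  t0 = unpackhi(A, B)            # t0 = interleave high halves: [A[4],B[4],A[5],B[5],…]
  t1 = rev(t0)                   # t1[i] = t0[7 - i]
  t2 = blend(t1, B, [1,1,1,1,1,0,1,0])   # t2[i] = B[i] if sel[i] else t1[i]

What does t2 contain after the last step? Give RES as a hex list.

RES = [0x60, 0x78, 0xe3, 0xb5, 0x2b, 0x97, 0xa6, 0xc3]

→ t0 |c3|2b|97|f6|22|a6|d0|77|
→ t1 |77|d0|a6|22|f6|97|2b|c3|
→ t2 |60|78|e3|b5|2b|97|a6|c3|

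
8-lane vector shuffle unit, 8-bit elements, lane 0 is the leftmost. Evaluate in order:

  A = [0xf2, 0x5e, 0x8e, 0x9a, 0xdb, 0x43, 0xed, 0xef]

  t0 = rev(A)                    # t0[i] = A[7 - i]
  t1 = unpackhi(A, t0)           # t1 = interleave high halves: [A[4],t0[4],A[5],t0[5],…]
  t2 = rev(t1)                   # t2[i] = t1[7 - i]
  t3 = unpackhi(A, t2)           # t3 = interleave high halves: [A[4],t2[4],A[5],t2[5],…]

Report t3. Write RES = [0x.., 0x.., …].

  t0: ef ed 43 db 9a 8e 5e f2
  t1: db 9a 43 8e ed 5e ef f2
  t2: f2 ef 5e ed 8e 43 9a db
  t3: db 8e 43 43 ed 9a ef db

RES = [0xdb, 0x8e, 0x43, 0x43, 0xed, 0x9a, 0xef, 0xdb]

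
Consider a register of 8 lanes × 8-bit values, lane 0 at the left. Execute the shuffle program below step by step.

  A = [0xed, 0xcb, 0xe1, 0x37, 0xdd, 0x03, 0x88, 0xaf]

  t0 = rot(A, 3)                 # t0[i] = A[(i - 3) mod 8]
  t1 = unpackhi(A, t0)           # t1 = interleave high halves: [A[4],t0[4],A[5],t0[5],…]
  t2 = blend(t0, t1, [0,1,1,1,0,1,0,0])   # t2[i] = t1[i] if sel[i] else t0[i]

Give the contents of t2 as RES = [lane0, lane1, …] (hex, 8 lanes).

  t0: 03 88 af ed cb e1 37 dd
  t1: dd cb 03 e1 88 37 af dd
  t2: 03 cb 03 e1 cb 37 37 dd

RES = [0x03, 0xcb, 0x03, 0xe1, 0xcb, 0x37, 0x37, 0xdd]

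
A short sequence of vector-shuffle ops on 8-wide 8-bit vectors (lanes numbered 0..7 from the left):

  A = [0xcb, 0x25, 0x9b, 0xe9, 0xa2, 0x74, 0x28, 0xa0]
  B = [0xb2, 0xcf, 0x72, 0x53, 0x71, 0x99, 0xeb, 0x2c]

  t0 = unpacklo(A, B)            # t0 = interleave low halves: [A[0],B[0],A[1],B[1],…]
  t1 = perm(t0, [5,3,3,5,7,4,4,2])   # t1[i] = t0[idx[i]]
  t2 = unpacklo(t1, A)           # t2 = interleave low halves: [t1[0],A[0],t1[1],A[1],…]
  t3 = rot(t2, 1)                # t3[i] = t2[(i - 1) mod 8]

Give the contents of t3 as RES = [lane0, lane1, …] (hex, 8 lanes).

  t0: cb b2 25 cf 9b 72 e9 53
  t1: 72 cf cf 72 53 9b 9b 25
  t2: 72 cb cf 25 cf 9b 72 e9
  t3: e9 72 cb cf 25 cf 9b 72

RES = [ 0xe9  0x72  0xcb  0xcf  0x25  0xcf  0x9b  0x72 ]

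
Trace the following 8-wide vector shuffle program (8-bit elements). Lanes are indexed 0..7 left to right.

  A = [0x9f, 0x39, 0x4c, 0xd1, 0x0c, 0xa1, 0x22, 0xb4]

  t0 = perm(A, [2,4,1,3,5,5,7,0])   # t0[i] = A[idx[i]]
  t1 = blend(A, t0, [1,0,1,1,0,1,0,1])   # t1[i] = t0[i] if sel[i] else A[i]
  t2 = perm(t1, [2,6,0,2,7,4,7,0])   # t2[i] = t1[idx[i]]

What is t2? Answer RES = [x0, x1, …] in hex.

RES = [0x39, 0x22, 0x4c, 0x39, 0x9f, 0x0c, 0x9f, 0x4c]

  t0: 4c 0c 39 d1 a1 a1 b4 9f
  t1: 4c 39 39 d1 0c a1 22 9f
  t2: 39 22 4c 39 9f 0c 9f 4c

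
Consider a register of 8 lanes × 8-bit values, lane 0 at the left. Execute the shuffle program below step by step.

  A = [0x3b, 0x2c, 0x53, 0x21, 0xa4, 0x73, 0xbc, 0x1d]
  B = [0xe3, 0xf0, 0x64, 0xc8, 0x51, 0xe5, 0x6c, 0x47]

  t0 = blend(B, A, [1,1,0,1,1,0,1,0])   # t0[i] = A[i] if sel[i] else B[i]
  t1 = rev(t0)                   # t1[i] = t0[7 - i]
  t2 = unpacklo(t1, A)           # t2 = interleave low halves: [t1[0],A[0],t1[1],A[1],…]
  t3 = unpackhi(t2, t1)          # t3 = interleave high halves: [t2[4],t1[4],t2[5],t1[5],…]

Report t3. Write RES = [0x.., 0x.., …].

RES = [ 0xe5  0x21  0x53  0x64  0xa4  0x2c  0x21  0x3b ]

  t0: 3b 2c 64 21 a4 e5 bc 47
  t1: 47 bc e5 a4 21 64 2c 3b
  t2: 47 3b bc 2c e5 53 a4 21
  t3: e5 21 53 64 a4 2c 21 3b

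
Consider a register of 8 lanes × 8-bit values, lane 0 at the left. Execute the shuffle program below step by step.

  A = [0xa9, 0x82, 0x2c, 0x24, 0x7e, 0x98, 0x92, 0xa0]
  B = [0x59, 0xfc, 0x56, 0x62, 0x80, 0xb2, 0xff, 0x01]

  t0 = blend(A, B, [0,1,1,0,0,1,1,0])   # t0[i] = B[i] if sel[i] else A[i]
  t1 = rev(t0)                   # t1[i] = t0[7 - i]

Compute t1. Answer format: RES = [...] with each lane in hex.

RES = [ 0xa0  0xff  0xb2  0x7e  0x24  0x56  0xfc  0xa9 ]

  t0: a9 fc 56 24 7e b2 ff a0
  t1: a0 ff b2 7e 24 56 fc a9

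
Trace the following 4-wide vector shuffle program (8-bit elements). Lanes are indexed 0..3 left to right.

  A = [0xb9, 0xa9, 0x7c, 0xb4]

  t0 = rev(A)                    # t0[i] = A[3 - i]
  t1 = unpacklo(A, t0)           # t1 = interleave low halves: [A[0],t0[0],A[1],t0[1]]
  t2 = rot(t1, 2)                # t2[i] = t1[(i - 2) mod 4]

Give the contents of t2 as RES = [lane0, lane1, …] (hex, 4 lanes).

  t0: b4 7c a9 b9
  t1: b9 b4 a9 7c
  t2: a9 7c b9 b4

RES = [0xa9, 0x7c, 0xb9, 0xb4]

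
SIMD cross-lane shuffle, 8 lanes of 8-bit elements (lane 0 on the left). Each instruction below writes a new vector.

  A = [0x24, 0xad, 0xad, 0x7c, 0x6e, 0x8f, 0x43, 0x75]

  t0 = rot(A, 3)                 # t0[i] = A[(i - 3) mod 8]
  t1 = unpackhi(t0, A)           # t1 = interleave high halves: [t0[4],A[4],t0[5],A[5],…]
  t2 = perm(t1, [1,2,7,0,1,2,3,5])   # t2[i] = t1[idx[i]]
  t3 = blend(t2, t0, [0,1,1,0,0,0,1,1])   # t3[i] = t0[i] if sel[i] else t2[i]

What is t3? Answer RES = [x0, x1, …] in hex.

t0 = [0x8f, 0x43, 0x75, 0x24, 0xad, 0xad, 0x7c, 0x6e]
t1 = [0xad, 0x6e, 0xad, 0x8f, 0x7c, 0x43, 0x6e, 0x75]
t2 = [0x6e, 0xad, 0x75, 0xad, 0x6e, 0xad, 0x8f, 0x43]
t3 = [0x6e, 0x43, 0x75, 0xad, 0x6e, 0xad, 0x7c, 0x6e]

RES = [ 0x6e  0x43  0x75  0xad  0x6e  0xad  0x7c  0x6e ]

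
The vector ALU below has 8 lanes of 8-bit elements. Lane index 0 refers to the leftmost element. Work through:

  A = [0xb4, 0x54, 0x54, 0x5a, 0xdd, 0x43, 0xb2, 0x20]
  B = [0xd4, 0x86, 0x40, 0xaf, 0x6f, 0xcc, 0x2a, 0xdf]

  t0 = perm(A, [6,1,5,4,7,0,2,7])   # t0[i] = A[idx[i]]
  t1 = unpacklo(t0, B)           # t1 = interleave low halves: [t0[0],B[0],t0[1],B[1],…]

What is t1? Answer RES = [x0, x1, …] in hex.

RES = [0xb2, 0xd4, 0x54, 0x86, 0x43, 0x40, 0xdd, 0xaf]

t0 = [0xb2, 0x54, 0x43, 0xdd, 0x20, 0xb4, 0x54, 0x20]
t1 = [0xb2, 0xd4, 0x54, 0x86, 0x43, 0x40, 0xdd, 0xaf]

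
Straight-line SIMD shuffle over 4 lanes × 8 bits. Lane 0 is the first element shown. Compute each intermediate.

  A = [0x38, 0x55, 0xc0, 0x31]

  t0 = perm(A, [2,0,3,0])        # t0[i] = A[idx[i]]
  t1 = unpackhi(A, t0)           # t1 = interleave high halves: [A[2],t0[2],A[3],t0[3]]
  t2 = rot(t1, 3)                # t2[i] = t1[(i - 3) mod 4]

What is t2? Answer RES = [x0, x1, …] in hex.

RES = [0x31, 0x31, 0x38, 0xc0]

  t0: c0 38 31 38
  t1: c0 31 31 38
  t2: 31 31 38 c0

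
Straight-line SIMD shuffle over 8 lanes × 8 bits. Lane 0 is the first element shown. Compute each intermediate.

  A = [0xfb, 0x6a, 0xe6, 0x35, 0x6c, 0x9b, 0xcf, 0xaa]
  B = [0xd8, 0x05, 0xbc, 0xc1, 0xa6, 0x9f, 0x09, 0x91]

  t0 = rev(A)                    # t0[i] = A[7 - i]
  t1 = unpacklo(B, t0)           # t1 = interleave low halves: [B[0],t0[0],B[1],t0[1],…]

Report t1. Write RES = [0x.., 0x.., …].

t0 = [0xaa, 0xcf, 0x9b, 0x6c, 0x35, 0xe6, 0x6a, 0xfb]
t1 = [0xd8, 0xaa, 0x05, 0xcf, 0xbc, 0x9b, 0xc1, 0x6c]

RES = [0xd8, 0xaa, 0x05, 0xcf, 0xbc, 0x9b, 0xc1, 0x6c]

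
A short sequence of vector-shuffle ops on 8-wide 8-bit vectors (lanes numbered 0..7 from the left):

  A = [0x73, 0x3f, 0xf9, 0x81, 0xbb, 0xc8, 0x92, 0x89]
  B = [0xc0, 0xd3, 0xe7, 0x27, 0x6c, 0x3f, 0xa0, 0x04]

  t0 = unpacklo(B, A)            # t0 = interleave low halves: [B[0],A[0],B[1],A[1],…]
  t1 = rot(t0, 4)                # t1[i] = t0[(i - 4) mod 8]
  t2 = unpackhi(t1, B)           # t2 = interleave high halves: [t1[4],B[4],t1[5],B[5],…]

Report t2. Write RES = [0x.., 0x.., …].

RES = [ 0xc0  0x6c  0x73  0x3f  0xd3  0xa0  0x3f  0x04 ]

  t0: c0 73 d3 3f e7 f9 27 81
  t1: e7 f9 27 81 c0 73 d3 3f
  t2: c0 6c 73 3f d3 a0 3f 04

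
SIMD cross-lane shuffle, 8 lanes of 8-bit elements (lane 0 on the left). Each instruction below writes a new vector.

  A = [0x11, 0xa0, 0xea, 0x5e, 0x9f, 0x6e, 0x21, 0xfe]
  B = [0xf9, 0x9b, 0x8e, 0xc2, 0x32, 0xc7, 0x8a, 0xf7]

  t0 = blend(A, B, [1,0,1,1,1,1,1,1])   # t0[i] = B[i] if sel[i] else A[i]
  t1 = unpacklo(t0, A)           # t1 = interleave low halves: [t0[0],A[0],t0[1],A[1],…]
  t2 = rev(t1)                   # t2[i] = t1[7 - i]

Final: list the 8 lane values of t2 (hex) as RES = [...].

  t0: f9 a0 8e c2 32 c7 8a f7
  t1: f9 11 a0 a0 8e ea c2 5e
  t2: 5e c2 ea 8e a0 a0 11 f9

RES = [ 0x5e  0xc2  0xea  0x8e  0xa0  0xa0  0x11  0xf9 ]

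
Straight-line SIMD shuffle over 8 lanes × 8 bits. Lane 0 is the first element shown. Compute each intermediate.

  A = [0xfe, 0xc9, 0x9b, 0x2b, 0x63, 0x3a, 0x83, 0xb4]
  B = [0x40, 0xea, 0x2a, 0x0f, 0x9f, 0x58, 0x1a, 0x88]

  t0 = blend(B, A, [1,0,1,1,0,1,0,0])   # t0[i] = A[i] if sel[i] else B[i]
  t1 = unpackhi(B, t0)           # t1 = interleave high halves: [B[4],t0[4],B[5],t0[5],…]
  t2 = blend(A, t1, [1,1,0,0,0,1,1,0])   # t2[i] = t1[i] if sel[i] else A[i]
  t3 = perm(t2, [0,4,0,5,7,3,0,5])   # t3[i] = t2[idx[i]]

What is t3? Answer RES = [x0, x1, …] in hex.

RES = [ 0x9f  0x63  0x9f  0x1a  0xb4  0x2b  0x9f  0x1a ]

→ t0 |fe|ea|9b|2b|9f|3a|1a|88|
→ t1 |9f|9f|58|3a|1a|1a|88|88|
→ t2 |9f|9f|9b|2b|63|1a|88|b4|
→ t3 |9f|63|9f|1a|b4|2b|9f|1a|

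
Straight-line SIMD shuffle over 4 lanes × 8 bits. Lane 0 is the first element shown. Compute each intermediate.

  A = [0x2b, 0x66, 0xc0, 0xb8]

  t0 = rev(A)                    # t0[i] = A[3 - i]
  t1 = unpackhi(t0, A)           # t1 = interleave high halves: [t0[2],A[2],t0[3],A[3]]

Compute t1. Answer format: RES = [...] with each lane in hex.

RES = [0x66, 0xc0, 0x2b, 0xb8]

→ t0 |b8|c0|66|2b|
→ t1 |66|c0|2b|b8|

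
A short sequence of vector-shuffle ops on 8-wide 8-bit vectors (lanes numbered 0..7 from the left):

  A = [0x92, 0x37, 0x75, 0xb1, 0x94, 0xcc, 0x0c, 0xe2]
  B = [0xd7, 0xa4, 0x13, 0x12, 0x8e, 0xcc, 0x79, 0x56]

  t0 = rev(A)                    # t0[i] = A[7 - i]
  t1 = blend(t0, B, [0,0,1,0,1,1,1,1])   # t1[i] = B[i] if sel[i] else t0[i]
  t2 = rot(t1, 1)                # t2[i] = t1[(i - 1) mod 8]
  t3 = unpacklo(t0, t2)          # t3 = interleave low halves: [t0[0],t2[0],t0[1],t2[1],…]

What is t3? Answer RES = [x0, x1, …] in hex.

RES = [0xe2, 0x56, 0x0c, 0xe2, 0xcc, 0x0c, 0x94, 0x13]

→ t0 |e2|0c|cc|94|b1|75|37|92|
→ t1 |e2|0c|13|94|8e|cc|79|56|
→ t2 |56|e2|0c|13|94|8e|cc|79|
→ t3 |e2|56|0c|e2|cc|0c|94|13|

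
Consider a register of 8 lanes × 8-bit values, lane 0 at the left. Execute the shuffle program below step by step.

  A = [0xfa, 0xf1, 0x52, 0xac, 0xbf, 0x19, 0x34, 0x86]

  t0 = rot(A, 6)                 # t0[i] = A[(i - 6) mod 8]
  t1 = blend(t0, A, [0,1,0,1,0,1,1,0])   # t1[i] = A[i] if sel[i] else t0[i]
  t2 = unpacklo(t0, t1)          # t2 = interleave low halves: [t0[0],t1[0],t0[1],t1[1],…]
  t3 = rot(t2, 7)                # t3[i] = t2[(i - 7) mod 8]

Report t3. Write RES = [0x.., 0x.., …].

→ t0 |52|ac|bf|19|34|86|fa|f1|
→ t1 |52|f1|bf|ac|34|19|34|f1|
→ t2 |52|52|ac|f1|bf|bf|19|ac|
→ t3 |52|ac|f1|bf|bf|19|ac|52|

RES = [ 0x52  0xac  0xf1  0xbf  0xbf  0x19  0xac  0x52 ]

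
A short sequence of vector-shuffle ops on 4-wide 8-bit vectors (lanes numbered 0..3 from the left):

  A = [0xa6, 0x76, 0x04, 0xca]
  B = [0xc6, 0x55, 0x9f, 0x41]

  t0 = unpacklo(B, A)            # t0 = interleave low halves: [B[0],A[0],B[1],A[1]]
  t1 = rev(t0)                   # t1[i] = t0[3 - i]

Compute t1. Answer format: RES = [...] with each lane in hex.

RES = [ 0x76  0x55  0xa6  0xc6 ]

→ t0 |c6|a6|55|76|
→ t1 |76|55|a6|c6|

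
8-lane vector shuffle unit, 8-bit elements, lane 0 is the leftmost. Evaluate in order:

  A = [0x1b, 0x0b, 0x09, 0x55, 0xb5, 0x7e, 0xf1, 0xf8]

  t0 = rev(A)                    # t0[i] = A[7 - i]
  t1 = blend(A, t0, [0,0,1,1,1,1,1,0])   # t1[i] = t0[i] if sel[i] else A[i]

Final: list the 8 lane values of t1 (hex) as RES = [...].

→ t0 |f8|f1|7e|b5|55|09|0b|1b|
→ t1 |1b|0b|7e|b5|55|09|0b|f8|

RES = [ 0x1b  0x0b  0x7e  0xb5  0x55  0x09  0x0b  0xf8 ]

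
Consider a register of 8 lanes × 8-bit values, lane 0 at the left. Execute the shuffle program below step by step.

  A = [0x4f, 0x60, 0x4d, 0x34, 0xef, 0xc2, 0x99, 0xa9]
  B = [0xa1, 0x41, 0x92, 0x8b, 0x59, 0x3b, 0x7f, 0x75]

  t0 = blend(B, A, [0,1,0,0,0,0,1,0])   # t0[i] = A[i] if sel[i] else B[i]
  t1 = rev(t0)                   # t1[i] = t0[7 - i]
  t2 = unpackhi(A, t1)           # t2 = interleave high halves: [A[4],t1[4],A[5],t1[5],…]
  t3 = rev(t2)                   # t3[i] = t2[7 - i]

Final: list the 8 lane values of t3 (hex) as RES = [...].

RES = [ 0xa1  0xa9  0x60  0x99  0x92  0xc2  0x8b  0xef ]

t0 = [0xa1, 0x60, 0x92, 0x8b, 0x59, 0x3b, 0x99, 0x75]
t1 = [0x75, 0x99, 0x3b, 0x59, 0x8b, 0x92, 0x60, 0xa1]
t2 = [0xef, 0x8b, 0xc2, 0x92, 0x99, 0x60, 0xa9, 0xa1]
t3 = [0xa1, 0xa9, 0x60, 0x99, 0x92, 0xc2, 0x8b, 0xef]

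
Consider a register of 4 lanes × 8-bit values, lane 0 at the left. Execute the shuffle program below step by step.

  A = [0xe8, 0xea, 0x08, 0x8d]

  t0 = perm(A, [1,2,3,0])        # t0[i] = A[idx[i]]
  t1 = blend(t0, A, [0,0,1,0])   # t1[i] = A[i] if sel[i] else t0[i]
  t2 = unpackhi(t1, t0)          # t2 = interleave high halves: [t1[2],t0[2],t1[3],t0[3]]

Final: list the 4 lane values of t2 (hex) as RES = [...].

RES = [0x08, 0x8d, 0xe8, 0xe8]

t0 = [0xea, 0x08, 0x8d, 0xe8]
t1 = [0xea, 0x08, 0x08, 0xe8]
t2 = [0x08, 0x8d, 0xe8, 0xe8]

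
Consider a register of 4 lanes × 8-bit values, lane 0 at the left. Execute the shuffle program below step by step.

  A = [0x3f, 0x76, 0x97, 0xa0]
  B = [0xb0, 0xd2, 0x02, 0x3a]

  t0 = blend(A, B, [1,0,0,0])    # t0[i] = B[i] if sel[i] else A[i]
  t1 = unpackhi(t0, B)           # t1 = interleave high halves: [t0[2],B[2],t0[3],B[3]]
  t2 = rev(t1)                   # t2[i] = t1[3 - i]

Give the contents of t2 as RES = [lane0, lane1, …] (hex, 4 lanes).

RES = [ 0x3a  0xa0  0x02  0x97 ]

t0 = [0xb0, 0x76, 0x97, 0xa0]
t1 = [0x97, 0x02, 0xa0, 0x3a]
t2 = [0x3a, 0xa0, 0x02, 0x97]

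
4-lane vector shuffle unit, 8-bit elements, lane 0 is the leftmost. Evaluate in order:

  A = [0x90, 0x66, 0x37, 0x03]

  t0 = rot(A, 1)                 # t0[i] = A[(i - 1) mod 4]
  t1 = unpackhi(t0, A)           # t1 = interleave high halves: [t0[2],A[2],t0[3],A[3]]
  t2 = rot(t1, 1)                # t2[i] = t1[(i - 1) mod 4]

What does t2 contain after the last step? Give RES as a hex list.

RES = [0x03, 0x66, 0x37, 0x37]

→ t0 |03|90|66|37|
→ t1 |66|37|37|03|
→ t2 |03|66|37|37|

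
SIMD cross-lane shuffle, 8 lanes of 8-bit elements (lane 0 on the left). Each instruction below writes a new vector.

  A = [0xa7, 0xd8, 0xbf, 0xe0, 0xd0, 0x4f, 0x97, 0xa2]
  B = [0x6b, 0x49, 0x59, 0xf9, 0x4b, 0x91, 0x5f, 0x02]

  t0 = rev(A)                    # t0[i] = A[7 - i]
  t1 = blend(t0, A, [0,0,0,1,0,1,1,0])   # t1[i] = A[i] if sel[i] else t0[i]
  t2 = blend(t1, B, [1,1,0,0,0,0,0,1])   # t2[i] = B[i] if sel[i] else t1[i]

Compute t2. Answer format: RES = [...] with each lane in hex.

RES = [ 0x6b  0x49  0x4f  0xe0  0xe0  0x4f  0x97  0x02 ]

t0 = [0xa2, 0x97, 0x4f, 0xd0, 0xe0, 0xbf, 0xd8, 0xa7]
t1 = [0xa2, 0x97, 0x4f, 0xe0, 0xe0, 0x4f, 0x97, 0xa7]
t2 = [0x6b, 0x49, 0x4f, 0xe0, 0xe0, 0x4f, 0x97, 0x02]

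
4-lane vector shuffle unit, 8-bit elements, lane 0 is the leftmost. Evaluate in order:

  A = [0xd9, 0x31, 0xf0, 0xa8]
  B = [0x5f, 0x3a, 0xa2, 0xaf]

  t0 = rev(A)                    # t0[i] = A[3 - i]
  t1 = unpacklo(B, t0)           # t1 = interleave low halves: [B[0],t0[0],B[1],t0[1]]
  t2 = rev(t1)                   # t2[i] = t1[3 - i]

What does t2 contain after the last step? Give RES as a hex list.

t0 = [0xa8, 0xf0, 0x31, 0xd9]
t1 = [0x5f, 0xa8, 0x3a, 0xf0]
t2 = [0xf0, 0x3a, 0xa8, 0x5f]

RES = [0xf0, 0x3a, 0xa8, 0x5f]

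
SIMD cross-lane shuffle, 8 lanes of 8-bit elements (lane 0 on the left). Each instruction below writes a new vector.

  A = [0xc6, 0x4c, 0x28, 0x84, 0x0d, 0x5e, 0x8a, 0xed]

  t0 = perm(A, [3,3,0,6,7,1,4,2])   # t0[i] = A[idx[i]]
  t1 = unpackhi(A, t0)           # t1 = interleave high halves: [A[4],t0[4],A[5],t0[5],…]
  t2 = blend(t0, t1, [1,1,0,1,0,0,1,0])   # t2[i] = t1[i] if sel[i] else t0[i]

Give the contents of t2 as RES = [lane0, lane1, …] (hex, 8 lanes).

RES = [ 0x0d  0xed  0xc6  0x4c  0xed  0x4c  0xed  0x28 ]

  t0: 84 84 c6 8a ed 4c 0d 28
  t1: 0d ed 5e 4c 8a 0d ed 28
  t2: 0d ed c6 4c ed 4c ed 28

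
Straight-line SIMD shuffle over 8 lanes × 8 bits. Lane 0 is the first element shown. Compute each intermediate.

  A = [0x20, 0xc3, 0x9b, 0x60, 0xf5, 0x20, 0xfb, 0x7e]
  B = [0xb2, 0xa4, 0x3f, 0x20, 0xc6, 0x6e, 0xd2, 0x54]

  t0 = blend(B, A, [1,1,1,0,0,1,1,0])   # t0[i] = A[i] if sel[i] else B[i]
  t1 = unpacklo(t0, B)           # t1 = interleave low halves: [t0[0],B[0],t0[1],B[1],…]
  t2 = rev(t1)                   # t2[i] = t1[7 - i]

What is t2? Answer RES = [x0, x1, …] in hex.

RES = [ 0x20  0x20  0x3f  0x9b  0xa4  0xc3  0xb2  0x20 ]

t0 = [0x20, 0xc3, 0x9b, 0x20, 0xc6, 0x20, 0xfb, 0x54]
t1 = [0x20, 0xb2, 0xc3, 0xa4, 0x9b, 0x3f, 0x20, 0x20]
t2 = [0x20, 0x20, 0x3f, 0x9b, 0xa4, 0xc3, 0xb2, 0x20]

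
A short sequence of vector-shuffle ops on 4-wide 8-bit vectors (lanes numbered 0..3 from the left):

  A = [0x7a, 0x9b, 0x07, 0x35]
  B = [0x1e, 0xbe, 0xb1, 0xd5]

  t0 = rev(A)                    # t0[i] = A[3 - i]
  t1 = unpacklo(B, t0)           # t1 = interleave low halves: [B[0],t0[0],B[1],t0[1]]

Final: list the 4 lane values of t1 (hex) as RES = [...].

RES = [ 0x1e  0x35  0xbe  0x07 ]

t0 = [0x35, 0x07, 0x9b, 0x7a]
t1 = [0x1e, 0x35, 0xbe, 0x07]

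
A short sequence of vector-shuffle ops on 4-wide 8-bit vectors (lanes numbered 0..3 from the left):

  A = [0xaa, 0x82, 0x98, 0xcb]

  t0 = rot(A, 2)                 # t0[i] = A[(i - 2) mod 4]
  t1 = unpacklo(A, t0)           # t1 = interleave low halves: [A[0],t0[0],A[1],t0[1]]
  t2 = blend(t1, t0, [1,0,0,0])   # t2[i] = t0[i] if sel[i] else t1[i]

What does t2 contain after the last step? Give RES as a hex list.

t0 = [0x98, 0xcb, 0xaa, 0x82]
t1 = [0xaa, 0x98, 0x82, 0xcb]
t2 = [0x98, 0x98, 0x82, 0xcb]

RES = [ 0x98  0x98  0x82  0xcb ]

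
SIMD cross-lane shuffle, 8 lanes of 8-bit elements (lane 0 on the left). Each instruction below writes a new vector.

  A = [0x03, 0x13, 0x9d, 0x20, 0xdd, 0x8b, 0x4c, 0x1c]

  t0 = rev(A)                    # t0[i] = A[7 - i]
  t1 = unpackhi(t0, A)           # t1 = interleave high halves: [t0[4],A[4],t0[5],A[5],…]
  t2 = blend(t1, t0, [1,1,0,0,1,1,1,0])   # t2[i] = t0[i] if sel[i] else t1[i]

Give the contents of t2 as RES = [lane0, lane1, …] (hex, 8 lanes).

t0 = [0x1c, 0x4c, 0x8b, 0xdd, 0x20, 0x9d, 0x13, 0x03]
t1 = [0x20, 0xdd, 0x9d, 0x8b, 0x13, 0x4c, 0x03, 0x1c]
t2 = [0x1c, 0x4c, 0x9d, 0x8b, 0x20, 0x9d, 0x13, 0x1c]

RES = [0x1c, 0x4c, 0x9d, 0x8b, 0x20, 0x9d, 0x13, 0x1c]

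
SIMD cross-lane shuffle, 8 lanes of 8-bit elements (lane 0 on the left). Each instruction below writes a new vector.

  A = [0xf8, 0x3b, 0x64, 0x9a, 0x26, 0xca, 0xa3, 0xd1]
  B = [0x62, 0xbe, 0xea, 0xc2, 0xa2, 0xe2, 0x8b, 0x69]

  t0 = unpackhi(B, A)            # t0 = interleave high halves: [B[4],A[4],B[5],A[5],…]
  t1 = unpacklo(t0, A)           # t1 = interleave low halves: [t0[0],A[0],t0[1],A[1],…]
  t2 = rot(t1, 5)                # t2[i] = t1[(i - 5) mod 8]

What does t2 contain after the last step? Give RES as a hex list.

RES = [ 0x3b  0xe2  0x64  0xca  0x9a  0xa2  0xf8  0x26 ]

→ t0 |a2|26|e2|ca|8b|a3|69|d1|
→ t1 |a2|f8|26|3b|e2|64|ca|9a|
→ t2 |3b|e2|64|ca|9a|a2|f8|26|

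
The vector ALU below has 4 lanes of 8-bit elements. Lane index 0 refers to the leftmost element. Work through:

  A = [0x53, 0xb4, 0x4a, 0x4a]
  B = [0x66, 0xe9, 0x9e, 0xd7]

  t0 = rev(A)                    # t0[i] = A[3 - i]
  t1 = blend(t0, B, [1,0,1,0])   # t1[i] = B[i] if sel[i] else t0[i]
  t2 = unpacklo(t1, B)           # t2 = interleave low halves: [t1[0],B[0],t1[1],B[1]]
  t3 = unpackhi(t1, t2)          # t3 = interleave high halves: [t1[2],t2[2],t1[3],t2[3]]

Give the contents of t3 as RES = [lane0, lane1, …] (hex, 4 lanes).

  t0: 4a 4a b4 53
  t1: 66 4a 9e 53
  t2: 66 66 4a e9
  t3: 9e 4a 53 e9

RES = [0x9e, 0x4a, 0x53, 0xe9]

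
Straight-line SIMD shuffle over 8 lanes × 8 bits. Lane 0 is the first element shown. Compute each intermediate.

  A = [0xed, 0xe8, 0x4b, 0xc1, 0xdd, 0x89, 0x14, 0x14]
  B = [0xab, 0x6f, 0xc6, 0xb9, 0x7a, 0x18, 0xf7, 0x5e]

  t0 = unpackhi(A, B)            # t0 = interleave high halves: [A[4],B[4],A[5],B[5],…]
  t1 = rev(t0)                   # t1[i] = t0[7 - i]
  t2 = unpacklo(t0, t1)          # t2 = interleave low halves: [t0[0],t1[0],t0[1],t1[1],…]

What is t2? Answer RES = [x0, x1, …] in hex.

RES = [0xdd, 0x5e, 0x7a, 0x14, 0x89, 0xf7, 0x18, 0x14]

t0 = [0xdd, 0x7a, 0x89, 0x18, 0x14, 0xf7, 0x14, 0x5e]
t1 = [0x5e, 0x14, 0xf7, 0x14, 0x18, 0x89, 0x7a, 0xdd]
t2 = [0xdd, 0x5e, 0x7a, 0x14, 0x89, 0xf7, 0x18, 0x14]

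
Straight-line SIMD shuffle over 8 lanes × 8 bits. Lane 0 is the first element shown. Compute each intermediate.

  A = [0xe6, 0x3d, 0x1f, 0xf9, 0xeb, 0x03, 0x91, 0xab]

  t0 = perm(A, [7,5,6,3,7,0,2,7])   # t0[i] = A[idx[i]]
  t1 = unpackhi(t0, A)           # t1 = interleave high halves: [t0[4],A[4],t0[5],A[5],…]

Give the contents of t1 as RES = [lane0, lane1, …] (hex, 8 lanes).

→ t0 |ab|03|91|f9|ab|e6|1f|ab|
→ t1 |ab|eb|e6|03|1f|91|ab|ab|

RES = [ 0xab  0xeb  0xe6  0x03  0x1f  0x91  0xab  0xab ]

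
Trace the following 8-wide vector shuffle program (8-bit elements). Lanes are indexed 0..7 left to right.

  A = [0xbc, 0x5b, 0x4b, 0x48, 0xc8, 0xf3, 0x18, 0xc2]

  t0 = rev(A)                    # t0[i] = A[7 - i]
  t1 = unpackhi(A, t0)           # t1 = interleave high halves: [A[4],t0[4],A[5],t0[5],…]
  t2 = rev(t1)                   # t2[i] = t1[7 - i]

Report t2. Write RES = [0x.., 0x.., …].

RES = [0xbc, 0xc2, 0x5b, 0x18, 0x4b, 0xf3, 0x48, 0xc8]

  t0: c2 18 f3 c8 48 4b 5b bc
  t1: c8 48 f3 4b 18 5b c2 bc
  t2: bc c2 5b 18 4b f3 48 c8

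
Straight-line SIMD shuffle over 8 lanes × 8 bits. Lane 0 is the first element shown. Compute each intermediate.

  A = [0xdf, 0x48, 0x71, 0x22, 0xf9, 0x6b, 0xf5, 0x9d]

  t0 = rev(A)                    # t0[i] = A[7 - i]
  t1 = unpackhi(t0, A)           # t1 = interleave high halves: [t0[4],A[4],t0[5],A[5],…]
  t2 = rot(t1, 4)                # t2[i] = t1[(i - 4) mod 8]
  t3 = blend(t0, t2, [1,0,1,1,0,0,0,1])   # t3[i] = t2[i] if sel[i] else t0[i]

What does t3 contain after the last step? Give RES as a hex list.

→ t0 |9d|f5|6b|f9|22|71|48|df|
→ t1 |22|f9|71|6b|48|f5|df|9d|
→ t2 |48|f5|df|9d|22|f9|71|6b|
→ t3 |48|f5|df|9d|22|71|48|6b|

RES = [ 0x48  0xf5  0xdf  0x9d  0x22  0x71  0x48  0x6b ]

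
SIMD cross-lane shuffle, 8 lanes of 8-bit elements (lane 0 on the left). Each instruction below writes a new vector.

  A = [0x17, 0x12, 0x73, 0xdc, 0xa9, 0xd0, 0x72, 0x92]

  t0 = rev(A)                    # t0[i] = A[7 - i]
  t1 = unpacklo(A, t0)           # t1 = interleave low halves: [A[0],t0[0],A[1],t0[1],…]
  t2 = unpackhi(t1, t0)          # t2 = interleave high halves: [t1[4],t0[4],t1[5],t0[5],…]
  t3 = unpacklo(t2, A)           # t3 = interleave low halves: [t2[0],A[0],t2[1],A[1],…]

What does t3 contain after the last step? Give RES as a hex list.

RES = [ 0x73  0x17  0xdc  0x12  0xd0  0x73  0x73  0xdc ]

  t0: 92 72 d0 a9 dc 73 12 17
  t1: 17 92 12 72 73 d0 dc a9
  t2: 73 dc d0 73 dc 12 a9 17
  t3: 73 17 dc 12 d0 73 73 dc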